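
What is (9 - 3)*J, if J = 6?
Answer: 36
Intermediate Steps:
(9 - 3)*J = (9 - 3)*6 = 6*6 = 36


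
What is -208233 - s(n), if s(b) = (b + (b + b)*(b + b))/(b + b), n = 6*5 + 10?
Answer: -416627/2 ≈ -2.0831e+5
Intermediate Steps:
n = 40 (n = 30 + 10 = 40)
s(b) = (b + 4*b**2)/(2*b) (s(b) = (b + (2*b)*(2*b))/((2*b)) = (b + 4*b**2)*(1/(2*b)) = (b + 4*b**2)/(2*b))
-208233 - s(n) = -208233 - (1/2 + 2*40) = -208233 - (1/2 + 80) = -208233 - 1*161/2 = -208233 - 161/2 = -416627/2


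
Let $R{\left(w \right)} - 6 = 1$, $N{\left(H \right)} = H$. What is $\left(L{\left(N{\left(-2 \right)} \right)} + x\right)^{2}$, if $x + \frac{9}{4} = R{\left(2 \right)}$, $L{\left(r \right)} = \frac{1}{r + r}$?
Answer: $\frac{81}{4} \approx 20.25$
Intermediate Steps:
$R{\left(w \right)} = 7$ ($R{\left(w \right)} = 6 + 1 = 7$)
$L{\left(r \right)} = \frac{1}{2 r}$
$x = \frac{19}{4}$ ($x = - \frac{9}{4} + 7 = \frac{19}{4} \approx 4.75$)
$\left(L{\left(N{\left(-2 \right)} \right)} + x\right)^{2} = \left(\frac{1}{2 \left(-2\right)} + \frac{19}{4}\right)^{2} = \left(\frac{1}{2} \left(- \frac{1}{2}\right) + \frac{19}{4}\right)^{2} = \left(- \frac{1}{4} + \frac{19}{4}\right)^{2} = \left(\frac{9}{2}\right)^{2} = \frac{81}{4}$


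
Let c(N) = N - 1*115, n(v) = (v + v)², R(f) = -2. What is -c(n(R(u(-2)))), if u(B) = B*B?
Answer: 99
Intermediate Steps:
u(B) = B²
n(v) = 4*v² (n(v) = (2*v)² = 4*v²)
c(N) = -115 + N (c(N) = N - 115 = -115 + N)
-c(n(R(u(-2)))) = -(-115 + 4*(-2)²) = -(-115 + 4*4) = -(-115 + 16) = -1*(-99) = 99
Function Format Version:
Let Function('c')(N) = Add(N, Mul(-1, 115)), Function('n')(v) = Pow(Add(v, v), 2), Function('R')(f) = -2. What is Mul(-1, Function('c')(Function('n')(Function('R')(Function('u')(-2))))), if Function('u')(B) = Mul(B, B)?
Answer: 99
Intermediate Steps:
Function('u')(B) = Pow(B, 2)
Function('n')(v) = Mul(4, Pow(v, 2)) (Function('n')(v) = Pow(Mul(2, v), 2) = Mul(4, Pow(v, 2)))
Function('c')(N) = Add(-115, N) (Function('c')(N) = Add(N, -115) = Add(-115, N))
Mul(-1, Function('c')(Function('n')(Function('R')(Function('u')(-2))))) = Mul(-1, Add(-115, Mul(4, Pow(-2, 2)))) = Mul(-1, Add(-115, Mul(4, 4))) = Mul(-1, Add(-115, 16)) = Mul(-1, -99) = 99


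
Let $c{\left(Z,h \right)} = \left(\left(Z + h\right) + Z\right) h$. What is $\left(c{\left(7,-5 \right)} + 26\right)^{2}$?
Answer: $361$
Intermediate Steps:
$c{\left(Z,h \right)} = h \left(h + 2 Z\right)$ ($c{\left(Z,h \right)} = \left(h + 2 Z\right) h = h \left(h + 2 Z\right)$)
$\left(c{\left(7,-5 \right)} + 26\right)^{2} = \left(- 5 \left(-5 + 2 \cdot 7\right) + 26\right)^{2} = \left(- 5 \left(-5 + 14\right) + 26\right)^{2} = \left(\left(-5\right) 9 + 26\right)^{2} = \left(-45 + 26\right)^{2} = \left(-19\right)^{2} = 361$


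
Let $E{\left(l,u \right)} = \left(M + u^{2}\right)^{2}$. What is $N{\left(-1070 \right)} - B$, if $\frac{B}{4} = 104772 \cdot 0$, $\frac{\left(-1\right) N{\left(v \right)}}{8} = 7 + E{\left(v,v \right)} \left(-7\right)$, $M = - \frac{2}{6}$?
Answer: $\frac{660640804353152}{9} \approx 7.3404 \cdot 10^{13}$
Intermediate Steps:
$M = - \frac{1}{3}$ ($M = \left(-2\right) \frac{1}{6} = - \frac{1}{3} \approx -0.33333$)
$E{\left(l,u \right)} = \left(- \frac{1}{3} + u^{2}\right)^{2}$
$N{\left(v \right)} = -56 + \frac{56 \left(-1 + 3 v^{2}\right)^{2}}{9}$ ($N{\left(v \right)} = - 8 \left(7 + \frac{\left(-1 + 3 v^{2}\right)^{2}}{9} \left(-7\right)\right) = - 8 \left(7 - \frac{7 \left(-1 + 3 v^{2}\right)^{2}}{9}\right) = -56 + \frac{56 \left(-1 + 3 v^{2}\right)^{2}}{9}$)
$B = 0$ ($B = 4 \cdot 104772 \cdot 0 = 4 \cdot 0 = 0$)
$N{\left(-1070 \right)} - B = \left(-56 + \frac{56 \left(-1 + 3 \left(-1070\right)^{2}\right)^{2}}{9}\right) - 0 = \left(-56 + \frac{56 \left(-1 + 3 \cdot 1144900\right)^{2}}{9}\right) + 0 = \left(-56 + \frac{56 \left(-1 + 3434700\right)^{2}}{9}\right) + 0 = \left(-56 + \frac{56 \cdot 3434699^{2}}{9}\right) + 0 = \left(-56 + \frac{56}{9} \cdot 11797157220601\right) + 0 = \left(-56 + \frac{660640804353656}{9}\right) + 0 = \frac{660640804353152}{9} + 0 = \frac{660640804353152}{9}$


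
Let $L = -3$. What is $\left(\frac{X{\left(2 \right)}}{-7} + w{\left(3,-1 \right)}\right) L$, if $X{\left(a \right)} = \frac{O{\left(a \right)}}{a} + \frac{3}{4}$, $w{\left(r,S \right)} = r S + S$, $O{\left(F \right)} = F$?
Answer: $\frac{51}{4} \approx 12.75$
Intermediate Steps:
$w{\left(r,S \right)} = S + S r$ ($w{\left(r,S \right)} = S r + S = S + S r$)
$X{\left(a \right)} = \frac{7}{4}$ ($X{\left(a \right)} = \frac{a}{a} + \frac{3}{4} = 1 + 3 \cdot \frac{1}{4} = 1 + \frac{3}{4} = \frac{7}{4}$)
$\left(\frac{X{\left(2 \right)}}{-7} + w{\left(3,-1 \right)}\right) L = \left(\frac{7}{4 \left(-7\right)} - \left(1 + 3\right)\right) \left(-3\right) = \left(\frac{7}{4} \left(- \frac{1}{7}\right) - 4\right) \left(-3\right) = \left(- \frac{1}{4} - 4\right) \left(-3\right) = \left(- \frac{17}{4}\right) \left(-3\right) = \frac{51}{4}$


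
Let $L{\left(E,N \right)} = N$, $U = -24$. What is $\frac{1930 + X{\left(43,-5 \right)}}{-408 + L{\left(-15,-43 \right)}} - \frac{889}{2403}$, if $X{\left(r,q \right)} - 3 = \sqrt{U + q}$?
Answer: $- \frac{5045938}{1083753} - \frac{i \sqrt{29}}{451} \approx -4.656 - 0.01194 i$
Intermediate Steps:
$X{\left(r,q \right)} = 3 + \sqrt{-24 + q}$
$\frac{1930 + X{\left(43,-5 \right)}}{-408 + L{\left(-15,-43 \right)}} - \frac{889}{2403} = \frac{1930 + \left(3 + \sqrt{-24 - 5}\right)}{-408 - 43} - \frac{889}{2403} = \frac{1930 + \left(3 + \sqrt{-29}\right)}{-451} - \frac{889}{2403} = \left(1930 + \left(3 + i \sqrt{29}\right)\right) \left(- \frac{1}{451}\right) - \frac{889}{2403} = \left(1933 + i \sqrt{29}\right) \left(- \frac{1}{451}\right) - \frac{889}{2403} = \left(- \frac{1933}{451} - \frac{i \sqrt{29}}{451}\right) - \frac{889}{2403} = - \frac{5045938}{1083753} - \frac{i \sqrt{29}}{451}$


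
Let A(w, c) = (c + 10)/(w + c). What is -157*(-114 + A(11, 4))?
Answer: 266272/15 ≈ 17751.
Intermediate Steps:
A(w, c) = (10 + c)/(c + w)
-157*(-114 + A(11, 4)) = -157*(-114 + (10 + 4)/(4 + 11)) = -157*(-114 + 14/15) = -157*(-1696/15) = 266272/15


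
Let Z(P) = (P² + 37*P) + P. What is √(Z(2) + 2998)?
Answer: 9*√38 ≈ 55.480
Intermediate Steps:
Z(P) = P² + 38*P
√(Z(2) + 2998) = √(2*(38 + 2) + 2998) = √(2*40 + 2998) = √(80 + 2998) = √3078 = 9*√38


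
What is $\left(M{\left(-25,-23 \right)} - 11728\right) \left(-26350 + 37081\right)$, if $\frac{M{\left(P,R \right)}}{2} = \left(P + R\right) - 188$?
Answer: $-130918200$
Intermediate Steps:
$M{\left(P,R \right)} = -376 + 2 P + 2 R$ ($M{\left(P,R \right)} = 2 \left(\left(P + R\right) - 188\right) = 2 \left(-188 + P + R\right) = -376 + 2 P + 2 R$)
$\left(M{\left(-25,-23 \right)} - 11728\right) \left(-26350 + 37081\right) = \left(\left(-376 + 2 \left(-25\right) + 2 \left(-23\right)\right) - 11728\right) \left(-26350 + 37081\right) = \left(\left(-376 - 50 - 46\right) - 11728\right) 10731 = \left(-472 - 11728\right) 10731 = \left(-12200\right) 10731 = -130918200$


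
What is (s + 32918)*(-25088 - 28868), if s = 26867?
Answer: -3225759460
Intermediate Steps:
(s + 32918)*(-25088 - 28868) = (26867 + 32918)*(-25088 - 28868) = 59785*(-53956) = -3225759460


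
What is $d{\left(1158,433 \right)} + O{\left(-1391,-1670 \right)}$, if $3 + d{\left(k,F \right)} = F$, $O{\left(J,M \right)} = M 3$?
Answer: $-4580$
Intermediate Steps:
$O{\left(J,M \right)} = 3 M$
$d{\left(k,F \right)} = -3 + F$
$d{\left(1158,433 \right)} + O{\left(-1391,-1670 \right)} = \left(-3 + 433\right) + 3 \left(-1670\right) = 430 - 5010 = -4580$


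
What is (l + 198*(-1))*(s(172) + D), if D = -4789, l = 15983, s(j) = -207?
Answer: -78861860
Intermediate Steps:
(l + 198*(-1))*(s(172) + D) = (15983 + 198*(-1))*(-207 - 4789) = (15983 - 198)*(-4996) = 15785*(-4996) = -78861860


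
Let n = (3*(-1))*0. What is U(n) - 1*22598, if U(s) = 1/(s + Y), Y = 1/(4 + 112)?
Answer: -22482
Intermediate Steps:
n = 0 (n = -3*0 = 0)
Y = 1/116 ≈ 0.0086207
U(s) = 1/(1/116 + s) (U(s) = 1/(s + 1/116) = 1/(1/116 + s))
U(n) - 1*22598 = 116/(1 + 116*0) - 1*22598 = 116/(1 + 0) - 22598 = 116/1 - 22598 = 116*1 - 22598 = 116 - 22598 = -22482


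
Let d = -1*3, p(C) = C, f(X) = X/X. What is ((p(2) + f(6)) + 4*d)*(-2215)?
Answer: 19935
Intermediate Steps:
f(X) = 1
d = -3
((p(2) + f(6)) + 4*d)*(-2215) = ((2 + 1) + 4*(-3))*(-2215) = (3 - 12)*(-2215) = -9*(-2215) = 19935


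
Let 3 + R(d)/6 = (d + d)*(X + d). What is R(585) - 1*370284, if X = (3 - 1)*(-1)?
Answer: 3722358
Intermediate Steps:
X = -2 (X = 2*(-1) = -2)
R(d) = -18 + 12*d*(-2 + d) (R(d) = -18 + 6*((d + d)*(-2 + d)) = -18 + 6*((2*d)*(-2 + d)) = -18 + 6*(2*d*(-2 + d)) = -18 + 12*d*(-2 + d))
R(585) - 1*370284 = (-18 - 24*585 + 12*585²) - 1*370284 = (-18 - 14040 + 12*342225) - 370284 = (-18 - 14040 + 4106700) - 370284 = 4092642 - 370284 = 3722358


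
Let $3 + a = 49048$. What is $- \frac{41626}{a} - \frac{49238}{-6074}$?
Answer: $\frac{1081020693}{148949665} \approx 7.2576$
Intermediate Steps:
$a = 49045$ ($a = -3 + 49048 = 49045$)
$- \frac{41626}{a} - \frac{49238}{-6074} = - \frac{41626}{49045} - \frac{49238}{-6074} = \left(-41626\right) \frac{1}{49045} - - \frac{24619}{3037} = - \frac{41626}{49045} + \frac{24619}{3037} = \frac{1081020693}{148949665}$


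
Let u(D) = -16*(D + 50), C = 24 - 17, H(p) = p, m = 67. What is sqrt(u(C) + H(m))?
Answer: 13*I*sqrt(5) ≈ 29.069*I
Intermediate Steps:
C = 7
u(D) = -800 - 16*D (u(D) = -16*(50 + D) = -800 - 16*D)
sqrt(u(C) + H(m)) = sqrt((-800 - 16*7) + 67) = sqrt((-800 - 112) + 67) = sqrt(-912 + 67) = sqrt(-845) = 13*I*sqrt(5)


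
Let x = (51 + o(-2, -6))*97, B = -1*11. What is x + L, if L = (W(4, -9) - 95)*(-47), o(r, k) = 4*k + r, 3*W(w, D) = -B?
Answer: 20153/3 ≈ 6717.7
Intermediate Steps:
B = -11
W(w, D) = 11/3 (W(w, D) = (-1*(-11))/3 = (1/3)*11 = 11/3)
o(r, k) = r + 4*k
x = 2425 (x = (51 + (-2 + 4*(-6)))*97 = (51 + (-2 - 24))*97 = (51 - 26)*97 = 25*97 = 2425)
L = 12878/3 (L = (11/3 - 95)*(-47) = -274/3*(-47) = 12878/3 ≈ 4292.7)
x + L = 2425 + 12878/3 = 20153/3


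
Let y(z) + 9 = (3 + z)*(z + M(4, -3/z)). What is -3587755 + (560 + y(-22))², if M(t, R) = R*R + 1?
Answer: -629194317639/234256 ≈ -2.6859e+6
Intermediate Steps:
M(t, R) = 1 + R² (M(t, R) = R² + 1 = 1 + R²)
y(z) = -9 + (3 + z)*(1 + z + 9/z²) (y(z) = -9 + (3 + z)*(z + (1 + (-3/z)²)) = -9 + (3 + z)*(z + (1 + 9/z²)) = -9 + (3 + z)*(1 + z + 9/z²))
-3587755 + (560 + y(-22))² = -3587755 + (560 + (-6 + (-22)² + 4*(-22) + 9/(-22) + 27/(-22)²))² = -3587755 + (560 + (-6 + 484 - 88 + 9*(-1/22) + 27*(1/484)))² = -3587755 + (560 + (-6 + 484 - 88 - 9/22 + 27/484))² = -3587755 + (560 + 188589/484)² = -3587755 + (459629/484)² = -3587755 + 211258817641/234256 = -629194317639/234256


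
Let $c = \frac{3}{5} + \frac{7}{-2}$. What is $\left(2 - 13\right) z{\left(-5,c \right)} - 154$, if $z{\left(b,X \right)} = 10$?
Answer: $-264$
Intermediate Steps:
$c = - \frac{29}{10}$ ($c = 3 \cdot \frac{1}{5} + 7 \left(- \frac{1}{2}\right) = \frac{3}{5} - \frac{7}{2} = - \frac{29}{10} \approx -2.9$)
$\left(2 - 13\right) z{\left(-5,c \right)} - 154 = \left(2 - 13\right) 10 - 154 = \left(-11\right) 10 - 154 = -110 - 154 = -264$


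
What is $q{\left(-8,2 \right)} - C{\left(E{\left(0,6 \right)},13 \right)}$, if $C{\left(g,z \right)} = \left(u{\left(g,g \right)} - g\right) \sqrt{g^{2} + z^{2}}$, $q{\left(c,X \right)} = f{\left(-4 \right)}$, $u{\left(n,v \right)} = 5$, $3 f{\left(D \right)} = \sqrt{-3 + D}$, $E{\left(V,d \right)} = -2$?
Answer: $- 7 \sqrt{173} + \frac{i \sqrt{7}}{3} \approx -92.071 + 0.88192 i$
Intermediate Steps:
$f{\left(D \right)} = \frac{\sqrt{-3 + D}}{3}$
$q{\left(c,X \right)} = \frac{i \sqrt{7}}{3}$ ($q{\left(c,X \right)} = \frac{\sqrt{-3 - 4}}{3} = \frac{\sqrt{-7}}{3} = \frac{i \sqrt{7}}{3}$)
$C{\left(g,z \right)} = \sqrt{g^{2} + z^{2}} \left(5 - g\right)$ ($C{\left(g,z \right)} = \left(5 - g\right) \sqrt{g^{2} + z^{2}} = \sqrt{g^{2} + z^{2}} \left(5 - g\right)$)
$q{\left(-8,2 \right)} - C{\left(E{\left(0,6 \right)},13 \right)} = \frac{i \sqrt{7}}{3} - \sqrt{\left(-2\right)^{2} + 13^{2}} \left(5 - -2\right) = \frac{i \sqrt{7}}{3} - \sqrt{4 + 169} \left(5 + 2\right) = \frac{i \sqrt{7}}{3} - \sqrt{173} \cdot 7 = \frac{i \sqrt{7}}{3} - 7 \sqrt{173} = - 7 \sqrt{173} + \frac{i \sqrt{7}}{3}$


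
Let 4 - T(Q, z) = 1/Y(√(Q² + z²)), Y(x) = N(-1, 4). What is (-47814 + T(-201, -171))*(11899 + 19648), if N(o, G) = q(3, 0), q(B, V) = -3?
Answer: -4524754663/3 ≈ -1.5083e+9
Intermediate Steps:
N(o, G) = -3
Y(x) = -3
T(Q, z) = 13/3 (T(Q, z) = 4 - 1/(-3) = 4 - 1*(-⅓) = 4 + ⅓ = 13/3)
(-47814 + T(-201, -171))*(11899 + 19648) = (-47814 + 13/3)*(11899 + 19648) = -143429/3*31547 = -4524754663/3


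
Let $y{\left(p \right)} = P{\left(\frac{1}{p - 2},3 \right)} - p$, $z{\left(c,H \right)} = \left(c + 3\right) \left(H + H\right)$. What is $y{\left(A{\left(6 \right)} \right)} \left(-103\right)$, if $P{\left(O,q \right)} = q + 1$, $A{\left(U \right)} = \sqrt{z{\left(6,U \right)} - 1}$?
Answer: $-412 + 103 \sqrt{107} \approx 653.44$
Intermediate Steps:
$z{\left(c,H \right)} = 2 H \left(3 + c\right)$ ($z{\left(c,H \right)} = \left(3 + c\right) 2 H = 2 H \left(3 + c\right)$)
$A{\left(U \right)} = \sqrt{-1 + 18 U}$ ($A{\left(U \right)} = \sqrt{2 U \left(3 + 6\right) - 1} = \sqrt{2 U 9 - 1} = \sqrt{18 U - 1} = \sqrt{-1 + 18 U}$)
$P{\left(O,q \right)} = 1 + q$
$y{\left(p \right)} = 4 - p$ ($y{\left(p \right)} = \left(1 + 3\right) - p = 4 - p$)
$y{\left(A{\left(6 \right)} \right)} \left(-103\right) = \left(4 - \sqrt{-1 + 18 \cdot 6}\right) \left(-103\right) = \left(4 - \sqrt{-1 + 108}\right) \left(-103\right) = \left(4 - \sqrt{107}\right) \left(-103\right) = -412 + 103 \sqrt{107}$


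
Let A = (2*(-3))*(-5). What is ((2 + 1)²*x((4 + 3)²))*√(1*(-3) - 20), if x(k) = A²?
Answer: 8100*I*√23 ≈ 38846.0*I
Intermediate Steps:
A = 30 (A = -6*(-5) = 30)
x(k) = 900 (x(k) = 30² = 900)
((2 + 1)²*x((4 + 3)²))*√(1*(-3) - 20) = ((2 + 1)²*900)*√(1*(-3) - 20) = (3²*900)*√(-3 - 20) = (9*900)*√(-23) = 8100*(I*√23) = 8100*I*√23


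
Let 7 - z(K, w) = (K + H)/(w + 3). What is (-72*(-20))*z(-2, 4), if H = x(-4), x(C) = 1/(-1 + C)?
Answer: 73728/7 ≈ 10533.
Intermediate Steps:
H = -1/5 (H = 1/(-1 - 4) = 1/(-5) = -1/5 ≈ -0.20000)
z(K, w) = 7 - (-1/5 + K)/(3 + w) (z(K, w) = 7 - (K - 1/5)/(w + 3) = 7 - (-1/5 + K)/(3 + w))
(-72*(-20))*z(-2, 4) = (-72*(-20))*((106/5 - 1*(-2) + 7*4)/(3 + 4)) = 1440*((106/5 + 2 + 28)/7) = 1440*((1/7)*(256/5)) = 1440*(256/35) = 73728/7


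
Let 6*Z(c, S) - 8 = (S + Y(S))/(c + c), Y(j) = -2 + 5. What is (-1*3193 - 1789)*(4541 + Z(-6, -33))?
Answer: -45263961/2 ≈ -2.2632e+7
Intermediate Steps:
Y(j) = 3
Z(c, S) = 4/3 + (3 + S)/(12*c) (Z(c, S) = 4/3 + ((S + 3)/(c + c))/6 = 4/3 + ((3 + S)/((2*c)))/6 = 4/3 + ((3 + S)*(1/(2*c)))/6 = 4/3 + ((3 + S)/(2*c))/6 = 4/3 + (3 + S)/(12*c))
(-1*3193 - 1789)*(4541 + Z(-6, -33)) = (-1*3193 - 1789)*(4541 + (1/12)*(3 - 33 + 16*(-6))/(-6)) = (-3193 - 1789)*(4541 + (1/12)*(-1/6)*(3 - 33 - 96)) = -4982*(4541 + (1/12)*(-1/6)*(-126)) = -4982*(4541 + 7/4) = -4982*18171/4 = -45263961/2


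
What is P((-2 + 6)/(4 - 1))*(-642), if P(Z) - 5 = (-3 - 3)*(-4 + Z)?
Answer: -13482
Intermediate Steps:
P(Z) = 29 - 6*Z (P(Z) = 5 + (-3 - 3)*(-4 + Z) = 5 - 6*(-4 + Z) = 5 + (24 - 6*Z) = 29 - 6*Z)
P((-2 + 6)/(4 - 1))*(-642) = (29 - 6*(-2 + 6)/(4 - 1))*(-642) = (29 - 24/3)*(-642) = (29 - 6*4/3)*(-642) = (29 - 8)*(-642) = 21*(-642) = -13482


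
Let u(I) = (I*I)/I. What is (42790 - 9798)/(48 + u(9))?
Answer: 32992/57 ≈ 578.81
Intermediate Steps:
u(I) = I (u(I) = I²/I = I)
(42790 - 9798)/(48 + u(9)) = (42790 - 9798)/(48 + 9) = 32992/57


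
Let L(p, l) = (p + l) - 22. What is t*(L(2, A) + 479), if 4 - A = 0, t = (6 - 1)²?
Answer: 11575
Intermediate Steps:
t = 25 (t = 5² = 25)
A = 4 (A = 4 - 1*0 = 4 + 0 = 4)
L(p, l) = -22 + l + p (L(p, l) = (l + p) - 22 = -22 + l + p)
t*(L(2, A) + 479) = 25*((-22 + 4 + 2) + 479) = 25*(-16 + 479) = 25*463 = 11575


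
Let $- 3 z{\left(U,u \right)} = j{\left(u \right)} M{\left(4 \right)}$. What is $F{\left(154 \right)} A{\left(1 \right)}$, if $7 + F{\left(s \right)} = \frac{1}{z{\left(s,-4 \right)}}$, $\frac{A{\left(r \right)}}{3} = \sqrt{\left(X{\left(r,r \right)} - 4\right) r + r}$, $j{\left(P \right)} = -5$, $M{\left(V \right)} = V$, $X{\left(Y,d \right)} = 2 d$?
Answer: $- \frac{411 i}{20} \approx - 20.55 i$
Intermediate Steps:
$z{\left(U,u \right)} = \frac{20}{3}$ ($z{\left(U,u \right)} = - \frac{\left(-5\right) 4}{3} = \left(- \frac{1}{3}\right) \left(-20\right) = \frac{20}{3}$)
$A{\left(r \right)} = 3 \sqrt{r + r \left(-4 + 2 r\right)}$ ($A{\left(r \right)} = 3 \sqrt{\left(2 r - 4\right) r + r} = 3 \sqrt{\left(-4 + 2 r\right) r + r} = 3 \sqrt{r \left(-4 + 2 r\right) + r} = 3 \sqrt{r + r \left(-4 + 2 r\right)}$)
$F{\left(s \right)} = - \frac{137}{20}$ ($F{\left(s \right)} = -7 + \frac{1}{\frac{20}{3}} = -7 + \frac{3}{20} = - \frac{137}{20}$)
$F{\left(154 \right)} A{\left(1 \right)} = - \frac{137 \cdot 3 \sqrt{1 \left(-3 + 2 \cdot 1\right)}}{20} = - \frac{137 \cdot 3 \sqrt{1 \left(-3 + 2\right)}}{20} = - \frac{137 \cdot 3 \sqrt{1 \left(-1\right)}}{20} = - \frac{137 \cdot 3 \sqrt{-1}}{20} = - \frac{137 \cdot 3 i}{20} = - \frac{411 i}{20}$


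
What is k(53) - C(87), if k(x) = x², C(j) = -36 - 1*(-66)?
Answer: 2779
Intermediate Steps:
C(j) = 30 (C(j) = -36 + 66 = 30)
k(53) - C(87) = 53² - 1*30 = 2809 - 30 = 2779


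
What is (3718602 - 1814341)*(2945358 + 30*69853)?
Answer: 9599280679428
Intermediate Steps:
(3718602 - 1814341)*(2945358 + 30*69853) = 1904261*(2945358 + 2095590) = 1904261*5040948 = 9599280679428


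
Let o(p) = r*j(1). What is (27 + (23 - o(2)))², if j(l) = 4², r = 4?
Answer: 196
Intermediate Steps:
j(l) = 16
o(p) = 64 (o(p) = 4*16 = 64)
(27 + (23 - o(2)))² = (27 + (23 - 1*64))² = (27 + (23 - 64))² = (27 - 41)² = (-14)² = 196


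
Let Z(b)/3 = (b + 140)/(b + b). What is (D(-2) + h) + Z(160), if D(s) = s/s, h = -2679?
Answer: -42803/16 ≈ -2675.2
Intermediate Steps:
Z(b) = 3*(140 + b)/(2*b) (Z(b) = 3*((b + 140)/(b + b)) = 3*((140 + b)/((2*b))) = 3*((140 + b)*(1/(2*b))) = 3*((140 + b)/(2*b)) = 3*(140 + b)/(2*b))
D(s) = 1
(D(-2) + h) + Z(160) = (1 - 2679) + (3/2 + 210/160) = -2678 + (3/2 + 210*(1/160)) = -2678 + (3/2 + 21/16) = -2678 + 45/16 = -42803/16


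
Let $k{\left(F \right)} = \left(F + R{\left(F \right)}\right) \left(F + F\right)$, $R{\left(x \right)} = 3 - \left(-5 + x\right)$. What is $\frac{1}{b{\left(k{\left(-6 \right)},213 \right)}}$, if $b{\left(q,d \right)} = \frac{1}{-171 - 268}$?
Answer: $-439$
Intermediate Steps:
$R{\left(x \right)} = 8 - x$
$k{\left(F \right)} = 16 F$ ($k{\left(F \right)} = \left(F - \left(-8 + F\right)\right) \left(F + F\right) = 8 \cdot 2 F = 16 F$)
$b{\left(q,d \right)} = - \frac{1}{439}$ ($b{\left(q,d \right)} = \frac{1}{-439} = - \frac{1}{439}$)
$\frac{1}{b{\left(k{\left(-6 \right)},213 \right)}} = \frac{1}{- \frac{1}{439}} = -439$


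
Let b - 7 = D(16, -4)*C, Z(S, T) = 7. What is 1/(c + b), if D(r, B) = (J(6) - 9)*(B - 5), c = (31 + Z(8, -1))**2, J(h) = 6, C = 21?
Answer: 1/2018 ≈ 0.00049554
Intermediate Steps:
c = 1444 (c = (31 + 7)**2 = 38**2 = 1444)
D(r, B) = 15 - 3*B (D(r, B) = (6 - 9)*(B - 5) = -3*(-5 + B) = 15 - 3*B)
b = 574 (b = 7 + (15 - 3*(-4))*21 = 7 + (15 + 12)*21 = 7 + 27*21 = 7 + 567 = 574)
1/(c + b) = 1/(1444 + 574) = 1/2018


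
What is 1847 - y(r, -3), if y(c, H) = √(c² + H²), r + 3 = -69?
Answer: 1847 - 3*√577 ≈ 1774.9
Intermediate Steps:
r = -72 (r = -3 - 69 = -72)
y(c, H) = √(H² + c²)
1847 - y(r, -3) = 1847 - √((-3)² + (-72)²) = 1847 - √(9 + 5184) = 1847 - √5193 = 1847 - 3*√577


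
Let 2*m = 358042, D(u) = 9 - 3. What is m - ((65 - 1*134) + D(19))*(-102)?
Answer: 172595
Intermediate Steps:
D(u) = 6
m = 179021 (m = (½)*358042 = 179021)
m - ((65 - 1*134) + D(19))*(-102) = 179021 - ((65 - 1*134) + 6)*(-102) = 179021 - ((65 - 134) + 6)*(-102) = 179021 - (-69 + 6)*(-102) = 179021 - (-63)*(-102) = 179021 - 1*6426 = 179021 - 6426 = 172595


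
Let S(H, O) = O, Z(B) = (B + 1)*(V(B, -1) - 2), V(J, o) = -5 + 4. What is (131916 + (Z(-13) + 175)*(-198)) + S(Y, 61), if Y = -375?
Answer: 90199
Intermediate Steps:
V(J, o) = -1
Z(B) = -3 - 3*B (Z(B) = (B + 1)*(-1 - 2) = (1 + B)*(-3) = -3 - 3*B)
(131916 + (Z(-13) + 175)*(-198)) + S(Y, 61) = (131916 + ((-3 - 3*(-13)) + 175)*(-198)) + 61 = (131916 + ((-3 + 39) + 175)*(-198)) + 61 = (131916 + (36 + 175)*(-198)) + 61 = (131916 + 211*(-198)) + 61 = (131916 - 41778) + 61 = 90138 + 61 = 90199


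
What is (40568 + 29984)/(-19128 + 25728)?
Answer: 8819/825 ≈ 10.690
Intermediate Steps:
(40568 + 29984)/(-19128 + 25728) = 70552/6600 = 70552*(1/6600) = 8819/825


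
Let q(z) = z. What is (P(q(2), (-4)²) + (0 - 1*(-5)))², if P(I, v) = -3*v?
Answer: 1849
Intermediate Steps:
(P(q(2), (-4)²) + (0 - 1*(-5)))² = (-3*(-4)² + (0 - 1*(-5)))² = (-3*16 + (0 + 5))² = (-48 + 5)² = (-43)² = 1849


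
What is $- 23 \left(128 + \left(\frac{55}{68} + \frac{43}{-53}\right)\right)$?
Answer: $- \frac{10609969}{3604} \approx -2943.9$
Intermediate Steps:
$- 23 \left(128 + \left(\frac{55}{68} + \frac{43}{-53}\right)\right) = - 23 \left(128 + \left(55 \cdot \frac{1}{68} + 43 \left(- \frac{1}{53}\right)\right)\right) = - 23 \left(128 + \left(\frac{55}{68} - \frac{43}{53}\right)\right) = - 23 \left(128 - \frac{9}{3604}\right) = \left(-23\right) \frac{461303}{3604} = - \frac{10609969}{3604}$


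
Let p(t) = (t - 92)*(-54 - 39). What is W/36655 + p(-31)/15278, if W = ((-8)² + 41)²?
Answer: 117547299/112003018 ≈ 1.0495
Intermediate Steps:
p(t) = 8556 - 93*t (p(t) = (-92 + t)*(-93) = 8556 - 93*t)
W = 11025 (W = (64 + 41)² = 105² = 11025)
W/36655 + p(-31)/15278 = 11025/36655 + (8556 - 93*(-31))/15278 = 11025*(1/36655) + (8556 + 2883)*(1/15278) = 2205/7331 + 11439*(1/15278) = 2205/7331 + 11439/15278 = 117547299/112003018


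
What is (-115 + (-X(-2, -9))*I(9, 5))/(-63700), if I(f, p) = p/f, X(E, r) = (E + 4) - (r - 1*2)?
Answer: 11/5733 ≈ 0.0019187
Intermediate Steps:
X(E, r) = 6 + E - r (X(E, r) = (4 + E) - (r - 2) = (4 + E) - (-2 + r) = (4 + E) + (2 - r) = 6 + E - r)
(-115 + (-X(-2, -9))*I(9, 5))/(-63700) = (-115 + (-(6 - 2 - 1*(-9)))*(5/9))/(-63700) = (-115 + (-(6 - 2 + 9))*(5*(1/9)))*(-1/63700) = (-115 - 1*13*(5/9))*(-1/63700) = (-115 - 13*5/9)*(-1/63700) = (-115 - 65/9)*(-1/63700) = -1100/9*(-1/63700) = 11/5733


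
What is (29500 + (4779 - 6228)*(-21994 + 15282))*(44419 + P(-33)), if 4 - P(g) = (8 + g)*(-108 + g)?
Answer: 398967678824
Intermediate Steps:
P(g) = 4 - (-108 + g)*(8 + g) (P(g) = 4 - (8 + g)*(-108 + g) = 4 - (-108 + g)*(8 + g))
(29500 + (4779 - 6228)*(-21994 + 15282))*(44419 + P(-33)) = (29500 + (4779 - 6228)*(-21994 + 15282))*(44419 + (868 - 1*(-33)² + 100*(-33))) = (29500 - 1449*(-6712))*(44419 + (868 - 1*1089 - 3300)) = (29500 + 9725688)*(44419 + (868 - 1089 - 3300)) = 9755188*(44419 - 3521) = 9755188*40898 = 398967678824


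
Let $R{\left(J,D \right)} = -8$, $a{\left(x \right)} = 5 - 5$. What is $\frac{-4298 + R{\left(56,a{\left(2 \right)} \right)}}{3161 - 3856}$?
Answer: $\frac{4306}{695} \approx 6.1957$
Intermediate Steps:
$a{\left(x \right)} = 0$
$\frac{-4298 + R{\left(56,a{\left(2 \right)} \right)}}{3161 - 3856} = \frac{-4298 - 8}{3161 - 3856} = - \frac{4306}{-695} = \left(-4306\right) \left(- \frac{1}{695}\right) = \frac{4306}{695}$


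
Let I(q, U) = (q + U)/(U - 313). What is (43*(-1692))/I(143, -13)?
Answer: 11859228/65 ≈ 1.8245e+5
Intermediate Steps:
I(q, U) = (U + q)/(-313 + U)
(43*(-1692))/I(143, -13) = (43*(-1692))/(((-13 + 143)/(-313 - 13))) = -72756/(130/(-326)) = -72756/((-1/326*130)) = -72756/(-65/163) = -72756*(-163/65) = 11859228/65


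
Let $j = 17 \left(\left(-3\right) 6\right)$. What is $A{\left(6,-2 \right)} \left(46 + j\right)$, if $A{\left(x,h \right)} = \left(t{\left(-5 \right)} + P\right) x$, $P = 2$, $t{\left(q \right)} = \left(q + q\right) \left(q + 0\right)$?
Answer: $-81120$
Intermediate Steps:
$t{\left(q \right)} = 2 q^{2}$ ($t{\left(q \right)} = 2 q q = 2 q^{2}$)
$A{\left(x,h \right)} = 52 x$ ($A{\left(x,h \right)} = \left(2 \left(-5\right)^{2} + 2\right) x = \left(2 \cdot 25 + 2\right) x = \left(50 + 2\right) x = 52 x$)
$j = -306$ ($j = 17 \left(-18\right) = -306$)
$A{\left(6,-2 \right)} \left(46 + j\right) = 52 \cdot 6 \left(46 - 306\right) = 312 \left(-260\right) = -81120$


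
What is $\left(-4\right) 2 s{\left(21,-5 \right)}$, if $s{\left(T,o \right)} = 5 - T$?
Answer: $128$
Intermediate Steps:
$\left(-4\right) 2 s{\left(21,-5 \right)} = \left(-4\right) 2 \left(5 - 21\right) = - 8 \left(5 - 21\right) = \left(-8\right) \left(-16\right) = 128$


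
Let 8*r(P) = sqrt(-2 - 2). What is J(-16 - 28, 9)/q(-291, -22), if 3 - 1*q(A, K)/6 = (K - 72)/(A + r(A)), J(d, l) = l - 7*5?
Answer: -15717117/9709465 - 4888*I/29128395 ≈ -1.6187 - 0.00016781*I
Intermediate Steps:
r(P) = I/4 (r(P) = sqrt(-2 - 2)/8 = sqrt(-4)/8 = (2*I)/8 = I/4)
J(d, l) = -35 + l (J(d, l) = l - 35 = -35 + l)
q(A, K) = 18 - 6*(-72 + K)/(A + I/4) (q(A, K) = 18 - 6*(K - 72)/(A + I/4) = 18 - 6*(-72 + K)/(A + I/4))
J(-16 - 28, 9)/q(-291, -22) = (-35 + 9)/((6*(288 - 4*(-22) + 3*I + 12*(-291))/(I + 4*(-291)))) = -26*(I - 1164)/(6*(288 + 88 + 3*I - 3492)) = -26*(-3116 - 3*I)*(-1164 + I)/58256790 = -13*(-3116 - 3*I)*(-1164 + I)/29128395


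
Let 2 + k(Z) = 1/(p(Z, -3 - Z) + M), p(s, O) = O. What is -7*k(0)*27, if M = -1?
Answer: 1701/4 ≈ 425.25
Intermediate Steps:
k(Z) = -2 + 1/(-4 - Z) (k(Z) = -2 + 1/((-3 - Z) - 1) = -2 + 1/(-4 - Z))
-7*k(0)*27 = -7*(-9 - 2*0)/(4 + 0)*27 = -7*(-9 + 0)/4*27 = -7*(-9)/4*27 = -7*(-9/4)*27 = (63/4)*27 = 1701/4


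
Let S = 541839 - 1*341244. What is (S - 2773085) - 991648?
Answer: -3564138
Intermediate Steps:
S = 200595 (S = 541839 - 341244 = 200595)
(S - 2773085) - 991648 = (200595 - 2773085) - 991648 = -2572490 - 991648 = -3564138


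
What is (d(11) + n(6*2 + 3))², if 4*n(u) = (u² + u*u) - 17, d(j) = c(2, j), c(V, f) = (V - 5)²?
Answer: 219961/16 ≈ 13748.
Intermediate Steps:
c(V, f) = (-5 + V)²
d(j) = 9 (d(j) = (-5 + 2)² = (-3)² = 9)
n(u) = -17/4 + u²/2 (n(u) = ((u² + u*u) - 17)/4 = ((u² + u²) - 17)/4 = (2*u² - 17)/4 = (-17 + 2*u²)/4 = -17/4 + u²/2)
(d(11) + n(6*2 + 3))² = (9 + (-17/4 + (6*2 + 3)²/2))² = (9 + (-17/4 + (12 + 3)²/2))² = (9 + (-17/4 + (½)*15²))² = (9 + (-17/4 + (½)*225))² = (9 + (-17/4 + 225/2))² = (9 + 433/4)² = (469/4)² = 219961/16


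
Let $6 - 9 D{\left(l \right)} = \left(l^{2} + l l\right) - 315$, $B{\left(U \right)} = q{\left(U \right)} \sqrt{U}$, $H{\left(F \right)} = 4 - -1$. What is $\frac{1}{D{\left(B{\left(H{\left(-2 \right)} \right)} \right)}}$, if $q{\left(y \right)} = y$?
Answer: $\frac{9}{71} \approx 0.12676$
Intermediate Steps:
$H{\left(F \right)} = 5$ ($H{\left(F \right)} = 4 + 1 = 5$)
$B{\left(U \right)} = U^{\frac{3}{2}}$ ($B{\left(U \right)} = U \sqrt{U} = U^{\frac{3}{2}}$)
$D{\left(l \right)} = \frac{107}{3} - \frac{2 l^{2}}{9}$ ($D{\left(l \right)} = \frac{2}{3} - \frac{\left(l^{2} + l l\right) - 315}{9} = \frac{2}{3} - \frac{\left(l^{2} + l^{2}\right) - 315}{9} = \frac{2}{3} - \frac{2 l^{2} - 315}{9} = \frac{2}{3} - \frac{-315 + 2 l^{2}}{9} = \frac{2}{3} - \left(-35 + \frac{2 l^{2}}{9}\right) = \frac{107}{3} - \frac{2 l^{2}}{9}$)
$\frac{1}{D{\left(B{\left(H{\left(-2 \right)} \right)} \right)}} = \frac{1}{\frac{107}{3} - \frac{2 \left(5^{\frac{3}{2}}\right)^{2}}{9}} = \frac{1}{\frac{107}{3} - \frac{2 \left(5 \sqrt{5}\right)^{2}}{9}} = \frac{1}{\frac{107}{3} - \frac{250}{9}} = \frac{1}{\frac{71}{9}} = \frac{9}{71}$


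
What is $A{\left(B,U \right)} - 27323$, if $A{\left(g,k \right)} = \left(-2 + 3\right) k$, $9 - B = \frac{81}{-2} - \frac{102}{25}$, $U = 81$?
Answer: $-27242$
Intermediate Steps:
$B = \frac{2679}{50}$ ($B = 9 - \left(\frac{81}{-2} - \frac{102}{25}\right) = 9 - \left(81 \left(- \frac{1}{2}\right) - \frac{102}{25}\right) = 9 - \left(- \frac{81}{2} - \frac{102}{25}\right) = 9 - - \frac{2229}{50} = 9 + \frac{2229}{50} = \frac{2679}{50} \approx 53.58$)
$A{\left(g,k \right)} = k$ ($A{\left(g,k \right)} = 1 k = k$)
$A{\left(B,U \right)} - 27323 = 81 - 27323 = -27242$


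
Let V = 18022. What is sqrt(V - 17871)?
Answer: sqrt(151) ≈ 12.288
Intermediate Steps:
sqrt(V - 17871) = sqrt(18022 - 17871) = sqrt(151)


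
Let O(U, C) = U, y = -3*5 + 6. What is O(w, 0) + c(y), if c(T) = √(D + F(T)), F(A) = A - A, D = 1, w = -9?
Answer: -8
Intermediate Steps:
y = -9 (y = -15 + 6 = -9)
F(A) = 0
c(T) = 1 (c(T) = √(1 + 0) = √1 = 1)
O(w, 0) + c(y) = -9 + 1 = -8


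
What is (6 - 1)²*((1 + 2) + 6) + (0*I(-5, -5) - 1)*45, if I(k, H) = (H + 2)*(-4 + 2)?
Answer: 180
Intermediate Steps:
I(k, H) = -4 - 2*H (I(k, H) = (2 + H)*(-2) = -4 - 2*H)
(6 - 1)²*((1 + 2) + 6) + (0*I(-5, -5) - 1)*45 = (6 - 1)²*((1 + 2) + 6) + (0*(-4 - 2*(-5)) - 1)*45 = 5²*(3 + 6) + (0*(-4 + 10) - 1)*45 = 25*9 + (0*6 - 1)*45 = 225 + (0 - 1)*45 = 225 - 1*45 = 225 - 45 = 180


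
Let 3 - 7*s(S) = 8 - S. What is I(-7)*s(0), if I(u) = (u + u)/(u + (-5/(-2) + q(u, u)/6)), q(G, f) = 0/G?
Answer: -20/9 ≈ -2.2222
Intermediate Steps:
q(G, f) = 0
s(S) = -5/7 + S/7 (s(S) = 3/7 - (8 - S)/7 = 3/7 + (-8/7 + S/7) = -5/7 + S/7)
I(u) = 2*u/(5/2 + u) (I(u) = (u + u)/(u + (-5/(-2) + 0/6)) = (2*u)/(u + (-5*(-½) + 0*(⅙))) = (2*u)/(u + (5/2 + 0)) = (2*u)/(u + 5/2) = (2*u)/(5/2 + u) = 2*u/(5/2 + u))
I(-7)*s(0) = (4*(-7)/(5 + 2*(-7)))*(-5/7 + (⅐)*0) = (4*(-7)/(5 - 14))*(-5/7 + 0) = (4*(-7)/(-9))*(-5/7) = (4*(-7)*(-⅑))*(-5/7) = (28/9)*(-5/7) = -20/9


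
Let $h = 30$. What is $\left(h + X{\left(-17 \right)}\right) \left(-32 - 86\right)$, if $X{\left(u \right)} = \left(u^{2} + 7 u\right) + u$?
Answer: $-21594$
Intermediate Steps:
$X{\left(u \right)} = u^{2} + 8 u$
$\left(h + X{\left(-17 \right)}\right) \left(-32 - 86\right) = \left(30 - 17 \left(8 - 17\right)\right) \left(-32 - 86\right) = \left(30 - -153\right) \left(-32 - 86\right) = \left(30 + 153\right) \left(-118\right) = 183 \left(-118\right) = -21594$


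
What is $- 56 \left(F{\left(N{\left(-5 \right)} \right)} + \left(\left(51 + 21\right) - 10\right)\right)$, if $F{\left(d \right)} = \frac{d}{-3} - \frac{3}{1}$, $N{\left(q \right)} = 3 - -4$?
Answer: $- \frac{9520}{3} \approx -3173.3$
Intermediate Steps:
$N{\left(q \right)} = 7$ ($N{\left(q \right)} = 3 + 4 = 7$)
$F{\left(d \right)} = -3 - \frac{d}{3}$ ($F{\left(d \right)} = d \left(- \frac{1}{3}\right) - 3 = - \frac{d}{3} - 3 = -3 - \frac{d}{3}$)
$- 56 \left(F{\left(N{\left(-5 \right)} \right)} + \left(\left(51 + 21\right) - 10\right)\right) = - 56 \left(\left(-3 - \frac{7}{3}\right) + \left(\left(51 + 21\right) - 10\right)\right) = - 56 \left(\left(-3 - \frac{7}{3}\right) + \left(72 - 10\right)\right) = - 56 \left(- \frac{16}{3} + 62\right) = \left(-56\right) \frac{170}{3} = - \frac{9520}{3}$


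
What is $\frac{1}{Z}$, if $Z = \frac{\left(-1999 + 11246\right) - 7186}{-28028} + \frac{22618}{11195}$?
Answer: $\frac{313773460}{610864409} \approx 0.51365$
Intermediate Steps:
$Z = \frac{610864409}{313773460}$ ($Z = \left(9247 - 7186\right) \left(- \frac{1}{28028}\right) + 22618 \cdot \frac{1}{11195} = 2061 \left(- \frac{1}{28028}\right) + \frac{22618}{11195} = - \frac{2061}{28028} + \frac{22618}{11195} = \frac{610864409}{313773460} \approx 1.9468$)
$\frac{1}{Z} = \frac{1}{\frac{610864409}{313773460}} = \frac{313773460}{610864409}$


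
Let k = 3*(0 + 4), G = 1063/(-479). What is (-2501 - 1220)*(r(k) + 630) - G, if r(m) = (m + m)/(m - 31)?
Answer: -21292040417/9101 ≈ -2.3395e+6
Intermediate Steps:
G = -1063/479 (G = 1063*(-1/479) = -1063/479 ≈ -2.2192)
k = 12 (k = 3*4 = 12)
r(m) = 2*m/(-31 + m) (r(m) = (2*m)/(-31 + m) = 2*m/(-31 + m))
(-2501 - 1220)*(r(k) + 630) - G = (-2501 - 1220)*(2*12/(-31 + 12) + 630) - 1*(-1063/479) = -3721*(2*12/(-19) + 630) + 1063/479 = -3721*(2*12*(-1/19) + 630) + 1063/479 = -3721*(-24/19 + 630) + 1063/479 = -3721*11946/19 + 1063/479 = -44451066/19 + 1063/479 = -21292040417/9101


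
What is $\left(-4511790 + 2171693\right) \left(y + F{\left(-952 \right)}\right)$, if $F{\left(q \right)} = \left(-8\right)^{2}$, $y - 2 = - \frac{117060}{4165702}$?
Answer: $- \frac{321551876974692}{2082851} \approx -1.5438 \cdot 10^{8}$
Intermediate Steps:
$y = \frac{4107172}{2082851}$ ($y = 2 - \frac{117060}{4165702} = 2 - \frac{58530}{2082851} = \frac{4107172}{2082851} \approx 1.9719$)
$F{\left(q \right)} = 64$
$\left(-4511790 + 2171693\right) \left(y + F{\left(-952 \right)}\right) = \left(-4511790 + 2171693\right) \left(\frac{4107172}{2082851} + 64\right) = \left(-2340097\right) \frac{137409636}{2082851} = - \frac{321551876974692}{2082851}$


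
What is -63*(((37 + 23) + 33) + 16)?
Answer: -6867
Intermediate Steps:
-63*(((37 + 23) + 33) + 16) = -63*((60 + 33) + 16) = -63*(93 + 16) = -63*109 = -6867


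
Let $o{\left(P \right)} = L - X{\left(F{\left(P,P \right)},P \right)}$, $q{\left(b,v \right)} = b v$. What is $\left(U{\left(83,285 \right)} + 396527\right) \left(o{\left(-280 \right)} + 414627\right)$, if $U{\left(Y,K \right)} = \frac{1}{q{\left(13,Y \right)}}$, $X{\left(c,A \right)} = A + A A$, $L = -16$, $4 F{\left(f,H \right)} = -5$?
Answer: $\frac{143968560667294}{1079} \approx 1.3343 \cdot 10^{11}$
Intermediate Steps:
$F{\left(f,H \right)} = - \frac{5}{4}$ ($F{\left(f,H \right)} = \frac{1}{4} \left(-5\right) = - \frac{5}{4}$)
$X{\left(c,A \right)} = A + A^{2}$
$U{\left(Y,K \right)} = \frac{1}{13 Y}$
$o{\left(P \right)} = -16 - P \left(1 + P\right)$
$\left(U{\left(83,285 \right)} + 396527\right) \left(o{\left(-280 \right)} + 414627\right) = \left(\frac{1}{13 \cdot 83} + 396527\right) \left(\left(-16 - - 280 \left(1 - 280\right)\right) + 414627\right) = \left(\frac{1}{13} \cdot \frac{1}{83} + 396527\right) \left(\left(-16 - \left(-280\right) \left(-279\right)\right) + 414627\right) = \left(\frac{1}{1079} + 396527\right) \left(\left(-16 - 78120\right) + 414627\right) = \frac{427852634 \left(-78136 + 414627\right)}{1079} = \frac{427852634}{1079} \cdot 336491 = \frac{143968560667294}{1079}$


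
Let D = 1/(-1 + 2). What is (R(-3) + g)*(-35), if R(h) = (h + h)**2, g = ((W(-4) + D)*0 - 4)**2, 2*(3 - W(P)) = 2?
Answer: -1820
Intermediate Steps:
D = 1 (D = 1/1 = 1)
W(P) = 2 (W(P) = 3 - 1/2*2 = 3 - 1 = 2)
g = 16 (g = ((2 + 1)*0 - 4)**2 = (3*0 - 4)**2 = (0 - 4)**2 = (-4)**2 = 16)
R(h) = 4*h**2 (R(h) = (2*h)**2 = 4*h**2)
(R(-3) + g)*(-35) = (4*(-3)**2 + 16)*(-35) = (4*9 + 16)*(-35) = (36 + 16)*(-35) = 52*(-35) = -1820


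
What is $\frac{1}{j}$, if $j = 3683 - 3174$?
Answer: $\frac{1}{509} \approx 0.0019646$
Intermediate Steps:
$j = 509$ ($j = 3683 - 3174 = 509$)
$\frac{1}{j} = \frac{1}{509}$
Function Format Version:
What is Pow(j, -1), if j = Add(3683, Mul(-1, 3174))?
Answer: Rational(1, 509) ≈ 0.0019646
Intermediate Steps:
j = 509 (j = Add(3683, -3174) = 509)
Pow(j, -1) = Pow(509, -1) = Rational(1, 509)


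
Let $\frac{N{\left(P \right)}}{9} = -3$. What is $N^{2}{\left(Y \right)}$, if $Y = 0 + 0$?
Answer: $729$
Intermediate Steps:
$Y = 0$
$N{\left(P \right)} = -27$ ($N{\left(P \right)} = 9 \left(-3\right) = -27$)
$N^{2}{\left(Y \right)} = \left(-27\right)^{2} = 729$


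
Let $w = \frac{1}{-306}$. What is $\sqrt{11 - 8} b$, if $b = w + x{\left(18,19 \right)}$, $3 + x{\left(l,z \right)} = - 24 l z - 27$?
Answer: $- \frac{2520829 \sqrt{3}}{306} \approx -14269.0$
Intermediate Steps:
$w = - \frac{1}{306} \approx -0.003268$
$x{\left(l,z \right)} = -30 - 24 l z$ ($x{\left(l,z \right)} = -3 + \left(- 24 l z - 27\right) = -3 - \left(27 + 24 l z\right) = -30 - 24 l z$)
$b = - \frac{2520829}{306}$ ($b = - \frac{1}{306} - \left(30 + 432 \cdot 19\right) = - \frac{1}{306} - 8238 = - \frac{2520829}{306} \approx -8238.0$)
$\sqrt{11 - 8} b = \sqrt{11 - 8} \left(- \frac{2520829}{306}\right) = \sqrt{3} \left(- \frac{2520829}{306}\right) = - \frac{2520829 \sqrt{3}}{306}$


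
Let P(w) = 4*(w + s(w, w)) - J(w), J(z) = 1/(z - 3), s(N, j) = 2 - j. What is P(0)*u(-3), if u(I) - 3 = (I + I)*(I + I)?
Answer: 325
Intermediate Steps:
J(z) = 1/(-3 + z)
u(I) = 3 + 4*I² (u(I) = 3 + (I + I)*(I + I) = 3 + (2*I)*(2*I) = 3 + 4*I²)
P(w) = 8 - 1/(-3 + w) (P(w) = 4*(w + (2 - w)) - 1/(-3 + w) = 4*2 - 1/(-3 + w) = 8 - 1/(-3 + w))
P(0)*u(-3) = ((-25 + 8*0)/(-3 + 0))*(3 + 4*(-3)²) = ((-25 + 0)/(-3))*(3 + 4*9) = (-⅓*(-25))*(3 + 36) = (25/3)*39 = 325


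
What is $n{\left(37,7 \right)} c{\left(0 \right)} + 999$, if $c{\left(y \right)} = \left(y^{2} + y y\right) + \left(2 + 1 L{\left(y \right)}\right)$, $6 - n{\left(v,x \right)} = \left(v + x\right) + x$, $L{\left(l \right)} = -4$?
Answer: $1089$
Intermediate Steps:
$n{\left(v,x \right)} = 6 - v - 2 x$ ($n{\left(v,x \right)} = 6 - \left(\left(v + x\right) + x\right) = 6 - \left(v + 2 x\right) = 6 - v - 2 x$)
$c{\left(y \right)} = -2 + 2 y^{2}$ ($c{\left(y \right)} = \left(y^{2} + y y\right) + \left(2 + 1 \left(-4\right)\right) = \left(y^{2} + y^{2}\right) + \left(2 - 4\right) = 2 y^{2} - 2 = -2 + 2 y^{2}$)
$n{\left(37,7 \right)} c{\left(0 \right)} + 999 = \left(6 - 37 - 14\right) \left(-2 + 2 \cdot 0^{2}\right) + 999 = \left(6 - 37 - 14\right) \left(-2 + 2 \cdot 0\right) + 999 = - 45 \left(-2 + 0\right) + 999 = \left(-45\right) \left(-2\right) + 999 = 90 + 999 = 1089$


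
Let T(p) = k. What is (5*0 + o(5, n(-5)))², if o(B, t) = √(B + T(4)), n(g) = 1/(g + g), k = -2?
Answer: 3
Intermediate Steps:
T(p) = -2
n(g) = 1/(2*g)
o(B, t) = √(-2 + B) (o(B, t) = √(B - 2) = √(-2 + B))
(5*0 + o(5, n(-5)))² = (5*0 + √(-2 + 5))² = (0 + √3)² = (√3)² = 3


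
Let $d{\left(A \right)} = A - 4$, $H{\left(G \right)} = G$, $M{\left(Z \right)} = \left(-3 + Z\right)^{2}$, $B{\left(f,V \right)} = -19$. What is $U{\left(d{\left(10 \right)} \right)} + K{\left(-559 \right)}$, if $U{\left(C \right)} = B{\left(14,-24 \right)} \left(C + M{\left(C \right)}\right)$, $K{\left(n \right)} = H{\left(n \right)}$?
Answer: $-844$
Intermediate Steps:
$K{\left(n \right)} = n$
$d{\left(A \right)} = -4 + A$
$U{\left(C \right)} = - 19 C - 19 \left(-3 + C\right)^{2}$ ($U{\left(C \right)} = - 19 \left(C + \left(-3 + C\right)^{2}\right) = - 19 C - 19 \left(-3 + C\right)^{2}$)
$U{\left(d{\left(10 \right)} \right)} + K{\left(-559 \right)} = \left(- 19 \left(-4 + 10\right) - 19 \left(-3 + \left(-4 + 10\right)\right)^{2}\right) - 559 = \left(\left(-19\right) 6 - 19 \left(-3 + 6\right)^{2}\right) - 559 = \left(-114 - 19 \cdot 3^{2}\right) - 559 = \left(-114 - 171\right) - 559 = -285 - 559 = -844$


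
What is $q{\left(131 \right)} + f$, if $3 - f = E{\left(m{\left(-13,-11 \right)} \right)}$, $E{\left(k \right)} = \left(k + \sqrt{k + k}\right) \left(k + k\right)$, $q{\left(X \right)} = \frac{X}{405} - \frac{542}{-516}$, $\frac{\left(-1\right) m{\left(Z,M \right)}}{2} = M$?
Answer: $- \frac{33563099}{34830} - 88 \sqrt{11} \approx -1255.5$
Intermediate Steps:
$m{\left(Z,M \right)} = - 2 M$
$q{\left(X \right)} = \frac{271}{258} + \frac{X}{405}$ ($q{\left(X \right)} = X \frac{1}{405} - - \frac{271}{258} = \frac{X}{405} + \frac{271}{258} = \frac{271}{258} + \frac{X}{405}$)
$E{\left(k \right)} = 2 k \left(k + \sqrt{2} \sqrt{k}\right)$ ($E{\left(k \right)} = \left(k + \sqrt{2 k}\right) 2 k = \left(k + \sqrt{2} \sqrt{k}\right) 2 k = 2 k \left(k + \sqrt{2} \sqrt{k}\right)$)
$f = -965 - 88 \sqrt{11}$ ($f = 3 - \left(2 \left(\left(-2\right) \left(-11\right)\right)^{2} + 2 \sqrt{2} \left(\left(-2\right) \left(-11\right)\right)^{\frac{3}{2}}\right) = 3 - \left(2 \cdot 22^{2} + 2 \sqrt{2} \cdot 22^{\frac{3}{2}}\right) = 3 - \left(2 \cdot 484 + 2 \sqrt{2} \cdot 22 \sqrt{22}\right) = 3 - \left(968 + 88 \sqrt{11}\right) = -965 - 88 \sqrt{11} \approx -1256.9$)
$q{\left(131 \right)} + f = \left(\frac{271}{258} + \frac{1}{405} \cdot 131\right) - \left(965 + 88 \sqrt{11}\right) = \left(\frac{271}{258} + \frac{131}{405}\right) - \left(965 + 88 \sqrt{11}\right) = \frac{47851}{34830} - \left(965 + 88 \sqrt{11}\right) = - \frac{33563099}{34830} - 88 \sqrt{11}$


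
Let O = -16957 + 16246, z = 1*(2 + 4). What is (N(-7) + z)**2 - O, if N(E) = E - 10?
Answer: 832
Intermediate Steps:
N(E) = -10 + E
z = 6 (z = 1*6 = 6)
O = -711
(N(-7) + z)**2 - O = ((-10 - 7) + 6)**2 - 1*(-711) = (-17 + 6)**2 + 711 = (-11)**2 + 711 = 121 + 711 = 832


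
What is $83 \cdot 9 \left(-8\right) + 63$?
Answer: $-5913$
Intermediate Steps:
$83 \cdot 9 \left(-8\right) + 63 = 83 \left(-72\right) + 63 = -5976 + 63 = -5913$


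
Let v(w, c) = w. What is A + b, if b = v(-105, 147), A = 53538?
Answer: 53433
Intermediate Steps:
b = -105
A + b = 53538 - 105 = 53433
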